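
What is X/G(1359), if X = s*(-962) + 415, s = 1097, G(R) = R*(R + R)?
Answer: -117211/410418 ≈ -0.28559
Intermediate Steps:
G(R) = 2*R² (G(R) = R*(2*R) = 2*R²)
X = -1054899 (X = 1097*(-962) + 415 = -1055314 + 415 = -1054899)
X/G(1359) = -1054899/(2*1359²) = -1054899/(2*1846881) = -1054899/3693762 = -1054899*1/3693762 = -117211/410418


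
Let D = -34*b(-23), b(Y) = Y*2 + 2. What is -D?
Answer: -1496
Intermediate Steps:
b(Y) = 2 + 2*Y (b(Y) = 2*Y + 2 = 2 + 2*Y)
D = 1496 (D = -34*(2 + 2*(-23)) = -34*(2 - 46) = -34*(-44) = 1496)
-D = -1*1496 = -1496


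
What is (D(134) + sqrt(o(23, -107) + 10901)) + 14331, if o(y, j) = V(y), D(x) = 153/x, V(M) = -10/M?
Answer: 1920507/134 + 3*sqrt(640711)/23 ≈ 14437.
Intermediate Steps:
o(y, j) = -10/y
(D(134) + sqrt(o(23, -107) + 10901)) + 14331 = (153/134 + sqrt(-10/23 + 10901)) + 14331 = (153/134 + sqrt(250713/23)) + 14331 = (153/134 + 3*sqrt(640711)/23) + 14331 = 1920507/134 + 3*sqrt(640711)/23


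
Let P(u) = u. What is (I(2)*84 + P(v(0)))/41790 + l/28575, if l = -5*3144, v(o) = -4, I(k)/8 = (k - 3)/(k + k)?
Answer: -490262/884555 ≈ -0.55425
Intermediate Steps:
I(k) = 4*(-3 + k)/k (I(k) = 8*((k - 3)/(k + k)) = 8*((-3 + k)/((2*k))) = 8*((-3 + k)*(1/(2*k))) = 8*((-3 + k)/(2*k)) = 4*(-3 + k)/k)
l = -15720
(I(2)*84 + P(v(0)))/41790 + l/28575 = ((4 - 12/2)*84 - 4)/41790 - 15720/28575 = ((4 - 12*½)*84 - 4)*(1/41790) - 15720*1/28575 = ((4 - 6)*84 - 4)*(1/41790) - 1048/1905 = (-2*84 - 4)*(1/41790) - 1048/1905 = (-168 - 4)*(1/41790) - 1048/1905 = -172*1/41790 - 1048/1905 = -86/20895 - 1048/1905 = -490262/884555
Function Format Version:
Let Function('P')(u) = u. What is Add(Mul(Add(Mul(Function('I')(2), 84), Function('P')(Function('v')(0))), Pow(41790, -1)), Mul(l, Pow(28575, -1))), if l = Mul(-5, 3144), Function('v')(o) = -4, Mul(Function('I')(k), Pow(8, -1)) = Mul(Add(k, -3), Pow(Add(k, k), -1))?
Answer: Rational(-490262, 884555) ≈ -0.55425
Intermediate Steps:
Function('I')(k) = Mul(4, Pow(k, -1), Add(-3, k)) (Function('I')(k) = Mul(8, Mul(Add(k, -3), Pow(Add(k, k), -1))) = Mul(8, Mul(Add(-3, k), Pow(Mul(2, k), -1))) = Mul(8, Mul(Add(-3, k), Mul(Rational(1, 2), Pow(k, -1)))) = Mul(8, Mul(Rational(1, 2), Pow(k, -1), Add(-3, k))) = Mul(4, Pow(k, -1), Add(-3, k)))
l = -15720
Add(Mul(Add(Mul(Function('I')(2), 84), Function('P')(Function('v')(0))), Pow(41790, -1)), Mul(l, Pow(28575, -1))) = Add(Mul(Add(Mul(Add(4, Mul(-12, Pow(2, -1))), 84), -4), Pow(41790, -1)), Mul(-15720, Pow(28575, -1))) = Add(Mul(Add(Mul(Add(4, Mul(-12, Rational(1, 2))), 84), -4), Rational(1, 41790)), Mul(-15720, Rational(1, 28575))) = Add(Mul(Add(Mul(Add(4, -6), 84), -4), Rational(1, 41790)), Rational(-1048, 1905)) = Add(Mul(Add(Mul(-2, 84), -4), Rational(1, 41790)), Rational(-1048, 1905)) = Add(Mul(Add(-168, -4), Rational(1, 41790)), Rational(-1048, 1905)) = Add(Mul(-172, Rational(1, 41790)), Rational(-1048, 1905)) = Add(Rational(-86, 20895), Rational(-1048, 1905)) = Rational(-490262, 884555)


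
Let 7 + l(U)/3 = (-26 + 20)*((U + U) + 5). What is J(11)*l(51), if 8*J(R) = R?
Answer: -21417/8 ≈ -2677.1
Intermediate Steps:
J(R) = R/8
l(U) = -111 - 36*U (l(U) = -21 + 3*((-26 + 20)*((U + U) + 5)) = -21 + 3*(-6*(2*U + 5)) = -21 + 3*(-6*(5 + 2*U)) = -21 + 3*(-30 - 12*U) = -21 + (-90 - 36*U) = -111 - 36*U)
J(11)*l(51) = ((⅛)*11)*(-111 - 36*51) = 11*(-111 - 1836)/8 = (11/8)*(-1947) = -21417/8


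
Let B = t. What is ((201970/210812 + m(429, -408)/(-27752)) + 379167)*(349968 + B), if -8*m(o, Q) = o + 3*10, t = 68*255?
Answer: 407400576476465110671/2925227312 ≈ 1.3927e+11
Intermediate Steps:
t = 17340
m(o, Q) = -15/4 - o/8 (m(o, Q) = -(o + 3*10)/8 = -(o + 30)/8 = -(30 + o)/8 = -15/4 - o/8)
B = 17340
((201970/210812 + m(429, -408)/(-27752)) + 379167)*(349968 + B) = ((201970/210812 + (-15/4 - ⅛*429)/(-27752)) + 379167)*(349968 + 17340) = ((201970*(1/210812) + (-15/4 - 429/8)*(-1/27752)) + 379167)*367308 = ((100985/105406 - 459/8*(-1/27752)) + 379167)*367308 = ((100985/105406 + 459/222016) + 379167)*367308 = (11234333557/11700909248 + 379167)*367308 = (4436609891169973/11700909248)*367308 = 407400576476465110671/2925227312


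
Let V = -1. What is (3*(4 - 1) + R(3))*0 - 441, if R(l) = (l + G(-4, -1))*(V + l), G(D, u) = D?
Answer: -441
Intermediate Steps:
R(l) = (-1 + l)*(-4 + l) (R(l) = (l - 4)*(-1 + l) = (-4 + l)*(-1 + l) = (-1 + l)*(-4 + l))
(3*(4 - 1) + R(3))*0 - 441 = (3*(4 - 1) + (4 + 3² - 5*3))*0 - 441 = (3*3 + (4 + 9 - 15))*0 - 441 = (9 - 2)*0 - 441 = 7*0 - 441 = 0 - 441 = -441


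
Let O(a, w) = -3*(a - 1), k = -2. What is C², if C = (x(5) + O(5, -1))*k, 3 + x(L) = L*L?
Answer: 400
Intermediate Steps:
x(L) = -3 + L² (x(L) = -3 + L*L = -3 + L²)
O(a, w) = 3 - 3*a (O(a, w) = -3*(-1 + a) = 3 - 3*a)
C = -20 (C = ((-3 + 5²) + (3 - 3*5))*(-2) = ((-3 + 25) + (3 - 15))*(-2) = (22 - 12)*(-2) = 10*(-2) = -20)
C² = (-20)² = 400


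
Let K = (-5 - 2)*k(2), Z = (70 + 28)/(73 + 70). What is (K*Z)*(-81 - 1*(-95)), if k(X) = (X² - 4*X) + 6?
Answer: -19208/143 ≈ -134.32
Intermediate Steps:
k(X) = 6 + X² - 4*X
Z = 98/143 ≈ 0.68532
K = -14 (K = (-5 - 2)*(6 + 2² - 4*2) = -7*(6 + 4 - 8) = -7*2 = -14)
(K*Z)*(-81 - 1*(-95)) = (-14*98/143)*(-81 - 1*(-95)) = -1372*(-81 + 95)/143 = -1372/143*14 = -19208/143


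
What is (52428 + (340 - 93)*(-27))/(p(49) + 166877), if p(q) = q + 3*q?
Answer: 15253/55691 ≈ 0.27389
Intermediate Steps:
p(q) = 4*q
(52428 + (340 - 93)*(-27))/(p(49) + 166877) = (52428 + (340 - 93)*(-27))/(4*49 + 166877) = (52428 + 247*(-27))/(196 + 166877) = (52428 - 6669)/167073 = 45759*(1/167073) = 15253/55691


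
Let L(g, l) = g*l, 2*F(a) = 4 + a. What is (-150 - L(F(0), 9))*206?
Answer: -34608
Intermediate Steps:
F(a) = 2 + a/2 (F(a) = (4 + a)/2 = 2 + a/2)
(-150 - L(F(0), 9))*206 = (-150 - (2 + (½)*0)*9)*206 = (-150 - (2 + 0)*9)*206 = (-150 - 2*9)*206 = (-150 - 1*18)*206 = (-150 - 18)*206 = -168*206 = -34608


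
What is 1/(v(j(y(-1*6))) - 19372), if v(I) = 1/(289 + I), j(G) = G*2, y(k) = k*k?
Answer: -361/6993291 ≈ -5.1621e-5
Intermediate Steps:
y(k) = k**2
j(G) = 2*G
1/(v(j(y(-1*6))) - 19372) = 1/(1/(289 + 2*(-1*6)**2) - 19372) = 1/(1/(289 + 2*(-6)**2) - 19372) = 1/(1/(289 + 2*36) - 19372) = 1/(1/(289 + 72) - 19372) = 1/(1/361 - 19372) = 1/(-6993291/361) = -361/6993291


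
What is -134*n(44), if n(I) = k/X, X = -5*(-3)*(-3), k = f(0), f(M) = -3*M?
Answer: 0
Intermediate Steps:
k = 0 (k = -3*0 = 0)
X = -45 (X = 15*(-3) = -45)
n(I) = 0 (n(I) = 0/(-45) = 0*(-1/45) = 0)
-134*n(44) = -134*0 = 0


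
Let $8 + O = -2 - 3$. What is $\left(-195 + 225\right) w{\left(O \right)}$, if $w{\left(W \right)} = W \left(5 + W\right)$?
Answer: $3120$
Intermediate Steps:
$O = -13$ ($O = -8 - 5 = -13$)
$\left(-195 + 225\right) w{\left(O \right)} = \left(-195 + 225\right) \left(- 13 \left(5 - 13\right)\right) = 30 \left(\left(-13\right) \left(-8\right)\right) = 30 \cdot 104 = 3120$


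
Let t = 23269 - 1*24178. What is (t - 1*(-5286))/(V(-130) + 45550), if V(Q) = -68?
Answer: 4377/45482 ≈ 0.096236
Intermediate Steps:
t = -909 (t = 23269 - 24178 = -909)
(t - 1*(-5286))/(V(-130) + 45550) = (-909 - 1*(-5286))/(-68 + 45550) = (-909 + 5286)/45482 = 4377*(1/45482) = 4377/45482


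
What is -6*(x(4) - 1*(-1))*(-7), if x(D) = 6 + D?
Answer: 462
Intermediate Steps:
-6*(x(4) - 1*(-1))*(-7) = -6*((6 + 4) - 1*(-1))*(-7) = -6*(10 + 1)*(-7) = -6*11*(-7) = -66*(-7) = 462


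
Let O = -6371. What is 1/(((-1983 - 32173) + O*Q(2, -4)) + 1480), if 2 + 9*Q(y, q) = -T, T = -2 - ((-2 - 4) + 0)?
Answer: -3/85286 ≈ -3.5176e-5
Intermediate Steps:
T = 4 (T = -2 - (-6 + 0) = -2 - 1*(-6) = -2 + 6 = 4)
Q(y, q) = -2/3 (Q(y, q) = -2/9 + (-1*4)/9 = -2/9 + (1/9)*(-4) = -2/9 - 4/9 = -2/3)
1/(((-1983 - 32173) + O*Q(2, -4)) + 1480) = 1/(((-1983 - 32173) - 6371*(-2/3)) + 1480) = 1/((-34156 + 12742/3) + 1480) = 1/(-89726/3 + 1480) = 1/(-85286/3) = -3/85286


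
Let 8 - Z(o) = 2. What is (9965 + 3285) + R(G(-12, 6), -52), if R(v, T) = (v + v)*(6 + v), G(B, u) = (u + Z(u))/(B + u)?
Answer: 13234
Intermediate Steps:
Z(o) = 6 (Z(o) = 8 - 1*2 = 8 - 2 = 6)
G(B, u) = (6 + u)/(B + u) (G(B, u) = (u + 6)/(B + u) = (6 + u)/(B + u))
R(v, T) = 2*v*(6 + v) (R(v, T) = (2*v)*(6 + v) = 2*v*(6 + v))
(9965 + 3285) + R(G(-12, 6), -52) = (9965 + 3285) + 2*((6 + 6)/(-12 + 6))*(6 + (6 + 6)/(-12 + 6)) = 13250 + 2*(12/(-6))*(6 + 12/(-6)) = 13250 + 2*(-⅙*12)*(6 - ⅙*12) = 13250 + 2*(-2)*(6 - 2) = 13250 + 2*(-2)*4 = 13250 - 16 = 13234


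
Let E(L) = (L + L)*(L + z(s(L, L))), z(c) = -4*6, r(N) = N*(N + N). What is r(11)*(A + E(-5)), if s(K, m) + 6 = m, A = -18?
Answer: 65824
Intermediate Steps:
r(N) = 2*N² (r(N) = N*(2*N) = 2*N²)
s(K, m) = -6 + m
z(c) = -24
E(L) = 2*L*(-24 + L) (E(L) = (L + L)*(L - 24) = (2*L)*(-24 + L) = 2*L*(-24 + L))
r(11)*(A + E(-5)) = (2*11²)*(-18 + 2*(-5)*(-24 - 5)) = (2*121)*(-18 + 2*(-5)*(-29)) = 242*(-18 + 290) = 242*272 = 65824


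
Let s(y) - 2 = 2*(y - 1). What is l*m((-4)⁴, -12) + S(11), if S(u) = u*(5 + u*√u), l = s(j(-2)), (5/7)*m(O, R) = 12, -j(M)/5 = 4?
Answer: -617 + 121*√11 ≈ -215.69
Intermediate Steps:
j(M) = -20 (j(M) = -5*4 = -20)
m(O, R) = 84/5 (m(O, R) = (7/5)*12 = 84/5)
s(y) = 2*y (s(y) = 2 + 2*(y - 1) = 2 + 2*(-1 + y) = 2 + (-2 + 2*y) = 2*y)
l = -40 (l = 2*(-20) = -40)
S(u) = u*(5 + u^(3/2))
l*m((-4)⁴, -12) + S(11) = -40*84/5 + (11^(5/2) + 5*11) = -672 + (121*√11 + 55) = -672 + (55 + 121*√11) = -617 + 121*√11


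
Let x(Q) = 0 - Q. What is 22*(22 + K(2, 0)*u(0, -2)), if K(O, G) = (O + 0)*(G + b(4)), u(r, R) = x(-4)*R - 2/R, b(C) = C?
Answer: -748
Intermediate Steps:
x(Q) = -Q
u(r, R) = -2/R + 4*R (u(r, R) = (-1*(-4))*R - 2/R = 4*R - 2/R = -2/R + 4*R)
K(O, G) = O*(4 + G) (K(O, G) = (O + 0)*(G + 4) = O*(4 + G))
22*(22 + K(2, 0)*u(0, -2)) = 22*(22 + (2*(4 + 0))*(-2/(-2) + 4*(-2))) = 22*(22 + (2*4)*(-2*(-½) - 8)) = 22*(22 + 8*(1 - 8)) = 22*(22 + 8*(-7)) = 22*(22 - 56) = 22*(-34) = -748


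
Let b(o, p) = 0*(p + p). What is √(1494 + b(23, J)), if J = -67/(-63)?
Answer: 3*√166 ≈ 38.652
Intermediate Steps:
J = 67/63 (J = -67*(-1/63) = 67/63 ≈ 1.0635)
b(o, p) = 0 (b(o, p) = 0*(2*p) = 0)
√(1494 + b(23, J)) = √(1494 + 0) = √1494 = 3*√166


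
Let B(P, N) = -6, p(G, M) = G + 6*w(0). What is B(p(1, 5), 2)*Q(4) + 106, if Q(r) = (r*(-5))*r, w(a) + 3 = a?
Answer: 586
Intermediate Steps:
w(a) = -3 + a
p(G, M) = -18 + G (p(G, M) = G + 6*(-3 + 0) = G + 6*(-3) = G - 18 = -18 + G)
Q(r) = -5*r² (Q(r) = (-5*r)*r = -5*r²)
B(p(1, 5), 2)*Q(4) + 106 = -(-30)*4² + 106 = -(-30)*16 + 106 = -6*(-80) + 106 = 480 + 106 = 586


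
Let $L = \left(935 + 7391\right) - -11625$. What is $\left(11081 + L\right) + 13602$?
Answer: $44634$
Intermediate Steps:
$L = 19951$ ($L = 8326 + 11625 = 19951$)
$\left(11081 + L\right) + 13602 = \left(11081 + 19951\right) + 13602 = 31032 + 13602 = 44634$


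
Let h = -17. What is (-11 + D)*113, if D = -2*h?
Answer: 2599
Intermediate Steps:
D = 34 (D = -2*(-17) = 34)
(-11 + D)*113 = (-11 + 34)*113 = 23*113 = 2599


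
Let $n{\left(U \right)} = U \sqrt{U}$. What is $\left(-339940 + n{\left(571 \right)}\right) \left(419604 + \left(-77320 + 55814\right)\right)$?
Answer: $-135329434120 + 227313958 \sqrt{571} \approx -1.299 \cdot 10^{11}$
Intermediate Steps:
$n{\left(U \right)} = U^{\frac{3}{2}}$
$\left(-339940 + n{\left(571 \right)}\right) \left(419604 + \left(-77320 + 55814\right)\right) = \left(-339940 + 571^{\frac{3}{2}}\right) \left(419604 + \left(-77320 + 55814\right)\right) = \left(-339940 + 571 \sqrt{571}\right) \left(419604 - 21506\right) = \left(-339940 + 571 \sqrt{571}\right) 398098 = -135329434120 + 227313958 \sqrt{571}$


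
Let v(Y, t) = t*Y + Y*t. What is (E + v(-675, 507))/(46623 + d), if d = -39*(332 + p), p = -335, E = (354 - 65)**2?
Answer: -600929/46740 ≈ -12.857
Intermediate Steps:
E = 83521 (E = 289**2 = 83521)
v(Y, t) = 2*Y*t (v(Y, t) = Y*t + Y*t = 2*Y*t)
d = 117 (d = -39*(332 - 335) = -39*(-3) = 117)
(E + v(-675, 507))/(46623 + d) = (83521 + 2*(-675)*507)/(46623 + 117) = (83521 - 684450)/46740 = -600929*1/46740 = -600929/46740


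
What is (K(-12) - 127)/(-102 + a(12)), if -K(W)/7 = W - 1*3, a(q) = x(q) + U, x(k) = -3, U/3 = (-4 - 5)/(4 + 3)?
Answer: 77/381 ≈ 0.20210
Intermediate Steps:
U = -27/7 (U = 3*((-4 - 5)/(4 + 3)) = 3*(-9/7) = -27/7 ≈ -3.8571)
a(q) = -48/7 (a(q) = -3 - 27/7 = -48/7)
K(W) = 21 - 7*W (K(W) = -7*(W - 1*3) = -7*(W - 3) = -7*(-3 + W) = 21 - 7*W)
(K(-12) - 127)/(-102 + a(12)) = ((21 - 7*(-12)) - 127)/(-102 - 48/7) = ((21 + 84) - 127)/(-762/7) = (105 - 127)*(-7/762) = -22*(-7/762) = 77/381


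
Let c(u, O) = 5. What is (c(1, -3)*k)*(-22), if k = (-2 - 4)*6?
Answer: 3960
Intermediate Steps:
k = -36 (k = -6*6 = -36)
(c(1, -3)*k)*(-22) = (5*(-36))*(-22) = -180*(-22) = 3960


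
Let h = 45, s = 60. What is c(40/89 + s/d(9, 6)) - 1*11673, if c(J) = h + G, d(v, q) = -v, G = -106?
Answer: -11734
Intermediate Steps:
c(J) = -61 (c(J) = 45 - 106 = -61)
c(40/89 + s/d(9, 6)) - 1*11673 = -61 - 1*11673 = -61 - 11673 = -11734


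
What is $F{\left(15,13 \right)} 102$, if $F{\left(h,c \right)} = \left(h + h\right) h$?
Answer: $45900$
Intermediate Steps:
$F{\left(h,c \right)} = 2 h^{2}$ ($F{\left(h,c \right)} = 2 h h = 2 h^{2}$)
$F{\left(15,13 \right)} 102 = 2 \cdot 15^{2} \cdot 102 = 2 \cdot 225 \cdot 102 = 450 \cdot 102 = 45900$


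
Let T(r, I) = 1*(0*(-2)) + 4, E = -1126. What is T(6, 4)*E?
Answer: -4504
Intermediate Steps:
T(r, I) = 4 (T(r, I) = 1*0 + 4 = 0 + 4 = 4)
T(6, 4)*E = 4*(-1126) = -4504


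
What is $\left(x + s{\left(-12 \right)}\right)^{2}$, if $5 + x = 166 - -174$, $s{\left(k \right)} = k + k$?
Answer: $96721$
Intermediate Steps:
$s{\left(k \right)} = 2 k$
$x = 335$ ($x = -5 + \left(166 - -174\right) = -5 + \left(166 + 174\right) = -5 + 340 = 335$)
$\left(x + s{\left(-12 \right)}\right)^{2} = \left(335 + 2 \left(-12\right)\right)^{2} = \left(335 - 24\right)^{2} = 311^{2} = 96721$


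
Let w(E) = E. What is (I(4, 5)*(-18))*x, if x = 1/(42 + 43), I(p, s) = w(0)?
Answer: 0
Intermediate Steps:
I(p, s) = 0
x = 1/85 ≈ 0.011765
(I(4, 5)*(-18))*x = (0*(-18))*(1/85) = 0*(1/85) = 0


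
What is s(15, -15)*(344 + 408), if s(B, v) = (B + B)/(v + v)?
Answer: -752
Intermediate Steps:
s(B, v) = B/v (s(B, v) = (2*B)/((2*v)) = (2*B)*(1/(2*v)) = B/v)
s(15, -15)*(344 + 408) = (15/(-15))*(344 + 408) = (15*(-1/15))*752 = -1*752 = -752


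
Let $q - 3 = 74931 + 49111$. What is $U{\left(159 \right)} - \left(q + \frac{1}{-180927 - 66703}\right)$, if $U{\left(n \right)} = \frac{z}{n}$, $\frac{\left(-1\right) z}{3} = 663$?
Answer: $- \frac{1628179136187}{13124390} \approx -1.2406 \cdot 10^{5}$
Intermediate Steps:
$z = -1989$ ($z = \left(-3\right) 663 = -1989$)
$U{\left(n \right)} = - \frac{1989}{n}$
$q = 124045$ ($q = 3 + \left(74931 + 49111\right) = 3 + 124042 = 124045$)
$U{\left(159 \right)} - \left(q + \frac{1}{-180927 - 66703}\right) = - \frac{1989}{159} - \left(124045 + \frac{1}{-180927 - 66703}\right) = \left(-1989\right) \frac{1}{159} - \left(124045 + \frac{1}{-247630}\right) = - \frac{663}{53} - \left(124045 - \frac{1}{247630}\right) = - \frac{663}{53} - \frac{30717263349}{247630} = - \frac{1628179136187}{13124390}$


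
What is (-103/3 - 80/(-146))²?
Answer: 54745201/47961 ≈ 1141.5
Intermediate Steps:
(-103/3 - 80/(-146))² = (-103*⅓ - 80*(-1/146))² = (-103/3 + 40/73)² = (-7399/219)² = 54745201/47961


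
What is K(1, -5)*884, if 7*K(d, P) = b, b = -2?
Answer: -1768/7 ≈ -252.57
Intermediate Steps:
K(d, P) = -2/7 (K(d, P) = (⅐)*(-2) = -2/7)
K(1, -5)*884 = -2/7*884 = -1768/7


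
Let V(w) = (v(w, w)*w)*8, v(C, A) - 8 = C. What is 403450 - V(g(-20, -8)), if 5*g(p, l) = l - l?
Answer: 403450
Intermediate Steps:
v(C, A) = 8 + C
g(p, l) = 0 (g(p, l) = (l - l)/5 = (1/5)*0 = 0)
V(w) = 8*w*(8 + w) (V(w) = ((8 + w)*w)*8 = (w*(8 + w))*8 = 8*w*(8 + w))
403450 - V(g(-20, -8)) = 403450 - 8*0*(8 + 0) = 403450 - 8*0*8 = 403450 - 1*0 = 403450 + 0 = 403450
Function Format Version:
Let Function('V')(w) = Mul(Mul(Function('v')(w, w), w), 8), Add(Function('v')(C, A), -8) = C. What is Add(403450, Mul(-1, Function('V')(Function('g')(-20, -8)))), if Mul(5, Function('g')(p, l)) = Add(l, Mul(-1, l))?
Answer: 403450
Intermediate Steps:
Function('v')(C, A) = Add(8, C)
Function('g')(p, l) = 0 (Function('g')(p, l) = Mul(Rational(1, 5), Add(l, Mul(-1, l))) = Mul(Rational(1, 5), 0) = 0)
Function('V')(w) = Mul(8, w, Add(8, w)) (Function('V')(w) = Mul(Mul(Add(8, w), w), 8) = Mul(Mul(w, Add(8, w)), 8) = Mul(8, w, Add(8, w)))
Add(403450, Mul(-1, Function('V')(Function('g')(-20, -8)))) = Add(403450, Mul(-1, Mul(8, 0, Add(8, 0)))) = Add(403450, Mul(-1, Mul(8, 0, 8))) = Add(403450, Mul(-1, 0)) = Add(403450, 0) = 403450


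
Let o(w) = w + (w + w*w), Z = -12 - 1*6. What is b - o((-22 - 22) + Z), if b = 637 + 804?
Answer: -2279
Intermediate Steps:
Z = -18 (Z = -12 - 6 = -18)
b = 1441
o(w) = w**2 + 2*w (o(w) = w + (w + w**2) = w**2 + 2*w)
b - o((-22 - 22) + Z) = 1441 - ((-22 - 22) - 18)*(2 + ((-22 - 22) - 18)) = 1441 - (-44 - 18)*(2 + (-44 - 18)) = 1441 - (-62)*(2 - 62) = 1441 - (-62)*(-60) = 1441 - 1*3720 = 1441 - 3720 = -2279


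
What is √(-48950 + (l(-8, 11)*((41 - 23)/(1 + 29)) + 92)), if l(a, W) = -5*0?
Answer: I*√48858 ≈ 221.04*I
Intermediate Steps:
l(a, W) = 0
√(-48950 + (l(-8, 11)*((41 - 23)/(1 + 29)) + 92)) = √(-48950 + (0*((41 - 23)/(1 + 29)) + 92)) = √(-48950 + (0*(18/30) + 92)) = √(-48950 + (0*(18*(1/30)) + 92)) = √(-48950 + (0*(⅗) + 92)) = √(-48950 + (0 + 92)) = √(-48950 + 92) = √(-48858) = I*√48858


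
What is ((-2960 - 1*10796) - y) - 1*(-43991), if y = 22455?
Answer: 7780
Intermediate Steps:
((-2960 - 1*10796) - y) - 1*(-43991) = ((-2960 - 1*10796) - 1*22455) - 1*(-43991) = ((-2960 - 10796) - 22455) + 43991 = (-13756 - 22455) + 43991 = -36211 + 43991 = 7780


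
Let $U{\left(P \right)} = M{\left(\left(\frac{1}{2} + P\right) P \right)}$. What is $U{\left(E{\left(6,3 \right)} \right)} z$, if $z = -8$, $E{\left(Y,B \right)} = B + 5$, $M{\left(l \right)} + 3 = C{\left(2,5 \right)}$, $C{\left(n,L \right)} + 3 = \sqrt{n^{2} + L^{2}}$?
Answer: $48 - 8 \sqrt{29} \approx 4.9187$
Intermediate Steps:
$C{\left(n,L \right)} = -3 + \sqrt{L^{2} + n^{2}}$ ($C{\left(n,L \right)} = -3 + \sqrt{n^{2} + L^{2}} = -3 + \sqrt{L^{2} + n^{2}}$)
$M{\left(l \right)} = -6 + \sqrt{29}$ ($M{\left(l \right)} = -3 - \left(3 - \sqrt{5^{2} + 2^{2}}\right) = -3 - \left(3 - \sqrt{25 + 4}\right) = -3 - \left(3 - \sqrt{29}\right) = -6 + \sqrt{29}$)
$E{\left(Y,B \right)} = 5 + B$
$U{\left(P \right)} = -6 + \sqrt{29}$
$U{\left(E{\left(6,3 \right)} \right)} z = \left(-6 + \sqrt{29}\right) \left(-8\right) = 48 - 8 \sqrt{29}$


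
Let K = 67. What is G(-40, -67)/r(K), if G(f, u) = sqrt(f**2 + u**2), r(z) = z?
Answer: sqrt(6089)/67 ≈ 1.1647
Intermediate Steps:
G(-40, -67)/r(K) = sqrt((-40)**2 + (-67)**2)/67 = sqrt(1600 + 4489)*(1/67) = sqrt(6089)*(1/67) = sqrt(6089)/67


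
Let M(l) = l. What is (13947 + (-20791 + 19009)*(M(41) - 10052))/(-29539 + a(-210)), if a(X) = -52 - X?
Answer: -17853549/29381 ≈ -607.66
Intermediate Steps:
(13947 + (-20791 + 19009)*(M(41) - 10052))/(-29539 + a(-210)) = (13947 + (-20791 + 19009)*(41 - 10052))/(-29539 + (-52 - 1*(-210))) = (13947 - 1782*(-10011))/(-29539 + (-52 + 210)) = (13947 + 17839602)/(-29539 + 158) = 17853549/(-29381) = 17853549*(-1/29381) = -17853549/29381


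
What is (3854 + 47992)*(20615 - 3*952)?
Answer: 920733114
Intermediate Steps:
(3854 + 47992)*(20615 - 3*952) = 51846*(20615 - 2856) = 51846*17759 = 920733114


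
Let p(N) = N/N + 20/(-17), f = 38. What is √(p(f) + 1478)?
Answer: √427091/17 ≈ 38.442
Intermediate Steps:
p(N) = -3/17 (p(N) = 1 + 20*(-1/17) = 1 - 20/17 = -3/17)
√(p(f) + 1478) = √(-3/17 + 1478) = √(25123/17) = √427091/17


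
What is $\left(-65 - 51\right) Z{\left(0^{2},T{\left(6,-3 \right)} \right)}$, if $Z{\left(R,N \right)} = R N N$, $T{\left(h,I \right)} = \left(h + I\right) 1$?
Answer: $0$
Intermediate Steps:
$T{\left(h,I \right)} = I + h$ ($T{\left(h,I \right)} = \left(I + h\right) 1 = I + h$)
$Z{\left(R,N \right)} = R N^{2}$ ($Z{\left(R,N \right)} = N R N = R N^{2}$)
$\left(-65 - 51\right) Z{\left(0^{2},T{\left(6,-3 \right)} \right)} = \left(-65 - 51\right) 0^{2} \left(-3 + 6\right)^{2} = - 116 \cdot 0 \cdot 3^{2} = - 116 \cdot 0 \cdot 9 = \left(-116\right) 0 = 0$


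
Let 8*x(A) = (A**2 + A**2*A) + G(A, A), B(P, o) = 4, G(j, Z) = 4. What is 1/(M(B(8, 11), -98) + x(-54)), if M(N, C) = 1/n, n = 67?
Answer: -67/1294305 ≈ -5.1765e-5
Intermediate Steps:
x(A) = 1/2 + A**2/8 + A**3/8 (x(A) = ((A**2 + A**2*A) + 4)/8 = ((A**2 + A**3) + 4)/8 = (4 + A**2 + A**3)/8 = 1/2 + A**2/8 + A**3/8)
M(N, C) = 1/67
1/(M(B(8, 11), -98) + x(-54)) = 1/(1/67 + (1/2 + (1/8)*(-54)**2 + (1/8)*(-54)**3)) = 1/(1/67 + (1/2 + (1/8)*2916 + (1/8)*(-157464))) = 1/(1/67 + (1/2 + 729/2 - 19683)) = 1/(1/67 - 19318) = 1/(-1294305/67) = -67/1294305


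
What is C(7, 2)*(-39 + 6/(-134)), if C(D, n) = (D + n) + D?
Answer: -41856/67 ≈ -624.72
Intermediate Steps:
C(D, n) = n + 2*D
C(7, 2)*(-39 + 6/(-134)) = (2 + 2*7)*(-39 + 6/(-134)) = (2 + 14)*(-39 + 6*(-1/134)) = 16*(-39 - 3/67) = 16*(-2616/67) = -41856/67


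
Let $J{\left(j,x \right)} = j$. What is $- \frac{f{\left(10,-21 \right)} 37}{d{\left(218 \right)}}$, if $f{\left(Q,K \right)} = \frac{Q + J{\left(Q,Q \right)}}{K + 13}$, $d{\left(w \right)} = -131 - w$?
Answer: $- \frac{185}{698} \approx -0.26504$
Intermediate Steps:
$f{\left(Q,K \right)} = \frac{2 Q}{13 + K}$ ($f{\left(Q,K \right)} = \frac{Q + Q}{K + 13} = \frac{2 Q}{13 + K}$)
$- \frac{f{\left(10,-21 \right)} 37}{d{\left(218 \right)}} = - \frac{2 \cdot 10 \frac{1}{13 - 21} \cdot 37}{-131 - 218} = - \frac{2 \cdot 10 \frac{1}{-8} \cdot 37}{-131 - 218} = - \frac{2 \cdot 10 \left(- \frac{1}{8}\right) 37}{-349} = - \frac{\left(- \frac{5}{2}\right) 37 \left(-1\right)}{349} = - \frac{\left(-185\right) \left(-1\right)}{2 \cdot 349} = \left(-1\right) \frac{185}{698} = - \frac{185}{698}$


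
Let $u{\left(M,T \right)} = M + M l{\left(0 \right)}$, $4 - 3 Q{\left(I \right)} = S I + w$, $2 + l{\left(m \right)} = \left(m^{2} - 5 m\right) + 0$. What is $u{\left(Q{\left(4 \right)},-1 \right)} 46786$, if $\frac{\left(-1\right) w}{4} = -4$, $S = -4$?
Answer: $- \frac{187144}{3} \approx -62381.0$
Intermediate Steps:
$w = 16$ ($w = \left(-4\right) \left(-4\right) = 16$)
$l{\left(m \right)} = -2 + m^{2} - 5 m$ ($l{\left(m \right)} = -2 + \left(\left(m^{2} - 5 m\right) + 0\right) = -2 + \left(m^{2} - 5 m\right) = -2 + m^{2} - 5 m$)
$Q{\left(I \right)} = -4 + \frac{4 I}{3}$ ($Q{\left(I \right)} = \frac{4}{3} - \frac{- 4 I + 16}{3} = \frac{4}{3} - \frac{16 - 4 I}{3} = \frac{4}{3} + \left(- \frac{16}{3} + \frac{4 I}{3}\right) = -4 + \frac{4 I}{3}$)
$u{\left(M,T \right)} = - M$ ($u{\left(M,T \right)} = M + M \left(-2 + 0^{2} - 0\right) = M + M \left(-2 + 0 + 0\right) = M + M \left(-2\right) = M - 2 M = - M$)
$u{\left(Q{\left(4 \right)},-1 \right)} 46786 = - (-4 + \frac{4}{3} \cdot 4) 46786 = - (-4 + \frac{16}{3}) 46786 = \left(-1\right) \frac{4}{3} \cdot 46786 = \left(- \frac{4}{3}\right) 46786 = - \frac{187144}{3}$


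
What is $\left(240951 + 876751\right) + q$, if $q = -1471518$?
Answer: $-353816$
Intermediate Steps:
$\left(240951 + 876751\right) + q = \left(240951 + 876751\right) - 1471518 = 1117702 - 1471518 = -353816$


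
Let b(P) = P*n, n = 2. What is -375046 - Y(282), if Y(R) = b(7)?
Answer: -375060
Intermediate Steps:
b(P) = 2*P (b(P) = P*2 = 2*P)
Y(R) = 14 (Y(R) = 2*7 = 14)
-375046 - Y(282) = -375046 - 1*14 = -375046 - 14 = -375060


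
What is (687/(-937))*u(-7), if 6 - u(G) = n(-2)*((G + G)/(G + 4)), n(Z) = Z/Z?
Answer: -916/937 ≈ -0.97759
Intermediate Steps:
n(Z) = 1
u(G) = 6 - 2*G/(4 + G) (u(G) = 6 - (G + G)/(G + 4) = 6 - (2*G)/(4 + G) = 6 - 2*G/(4 + G))
(687/(-937))*u(-7) = (687/(-937))*(4*(6 - 7)/(4 - 7)) = (687*(-1/937))*(4*(-1)/(-3)) = -2748*(-1)*(-1)/(937*3) = -687/937*4/3 = -916/937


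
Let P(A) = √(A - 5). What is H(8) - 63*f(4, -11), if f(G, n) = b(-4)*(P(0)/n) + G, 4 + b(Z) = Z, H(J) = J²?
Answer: -188 - 504*I*√5/11 ≈ -188.0 - 102.45*I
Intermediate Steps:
P(A) = √(-5 + A)
b(Z) = -4 + Z
f(G, n) = G - 8*I*√5/n (f(G, n) = (-4 - 4)*(√(-5 + 0)/n) + G = -8*√(-5)/n + G = -8*I*√5/n + G = G - 8*I*√5/n)
H(8) - 63*f(4, -11) = 8² - 63*(4 - 8*I*√5/(-11)) = 64 - 63*(4 - 8*I*√5*(-1/11)) = 64 - 63*(4 + 8*I*√5/11) = 64 + (-252 - 504*I*√5/11) = -188 - 504*I*√5/11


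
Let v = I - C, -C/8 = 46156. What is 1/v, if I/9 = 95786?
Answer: 1/1231322 ≈ 8.1214e-7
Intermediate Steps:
C = -369248 (C = -8*46156 = -369248)
I = 862074 (I = 9*95786 = 862074)
v = 1231322 (v = 862074 - 1*(-369248) = 862074 + 369248 = 1231322)
1/v = 1/1231322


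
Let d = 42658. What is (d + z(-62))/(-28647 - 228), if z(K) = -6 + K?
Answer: -8518/5775 ≈ -1.4750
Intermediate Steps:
(d + z(-62))/(-28647 - 228) = (42658 + (-6 - 62))/(-28647 - 228) = (42658 - 68)/(-28875) = 42590*(-1/28875) = -8518/5775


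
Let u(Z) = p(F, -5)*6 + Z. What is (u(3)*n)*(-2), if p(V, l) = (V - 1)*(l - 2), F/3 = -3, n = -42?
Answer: 35532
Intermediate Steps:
F = -9 (F = 3*(-3) = -9)
p(V, l) = (-1 + V)*(-2 + l)
u(Z) = 420 + Z (u(Z) = (2 - 1*(-5) - 2*(-9) - 9*(-5))*6 + Z = (2 + 5 + 18 + 45)*6 + Z = 70*6 + Z = 420 + Z)
(u(3)*n)*(-2) = ((420 + 3)*(-42))*(-2) = (423*(-42))*(-2) = -17766*(-2) = 35532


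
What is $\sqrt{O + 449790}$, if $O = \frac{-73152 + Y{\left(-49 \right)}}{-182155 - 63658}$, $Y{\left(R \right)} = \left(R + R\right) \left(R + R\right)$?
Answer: $\frac{\sqrt{27178140510471034}}{245813} \approx 670.66$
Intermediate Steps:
$Y{\left(R \right)} = 4 R^{2}$ ($Y{\left(R \right)} = 2 R 2 R = 4 R^{2}$)
$O = \frac{63548}{245813}$ ($O = \frac{-73152 + 4 \left(-49\right)^{2}}{-182155 - 63658} = \frac{-73152 + 4 \cdot 2401}{-245813} = \left(-73152 + 9604\right) \left(- \frac{1}{245813}\right) = \left(-63548\right) \left(- \frac{1}{245813}\right) = \frac{63548}{245813} \approx 0.25852$)
$\sqrt{O + 449790} = \sqrt{\frac{63548}{245813} + 449790} = \sqrt{\frac{110564292818}{245813}} = \frac{\sqrt{27178140510471034}}{245813}$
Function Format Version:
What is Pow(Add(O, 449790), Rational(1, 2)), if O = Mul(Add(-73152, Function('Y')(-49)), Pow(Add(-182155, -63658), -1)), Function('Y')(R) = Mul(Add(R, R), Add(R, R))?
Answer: Mul(Rational(1, 245813), Pow(27178140510471034, Rational(1, 2))) ≈ 670.66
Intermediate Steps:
Function('Y')(R) = Mul(4, Pow(R, 2)) (Function('Y')(R) = Mul(Mul(2, R), Mul(2, R)) = Mul(4, Pow(R, 2)))
O = Rational(63548, 245813) (O = Mul(Add(-73152, Mul(4, Pow(-49, 2))), Pow(Add(-182155, -63658), -1)) = Mul(Add(-73152, Mul(4, 2401)), Pow(-245813, -1)) = Mul(Add(-73152, 9604), Rational(-1, 245813)) = Mul(-63548, Rational(-1, 245813)) = Rational(63548, 245813) ≈ 0.25852)
Pow(Add(O, 449790), Rational(1, 2)) = Pow(Add(Rational(63548, 245813), 449790), Rational(1, 2)) = Pow(Rational(110564292818, 245813), Rational(1, 2)) = Mul(Rational(1, 245813), Pow(27178140510471034, Rational(1, 2)))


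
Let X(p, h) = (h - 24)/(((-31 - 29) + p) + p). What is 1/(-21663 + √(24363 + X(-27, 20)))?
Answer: -1234791/26747888740 - √79155501/26747888740 ≈ -4.6497e-5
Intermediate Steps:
X(p, h) = (-24 + h)/(-60 + 2*p) (X(p, h) = (-24 + h)/((-60 + p) + p) = (-24 + h)/(-60 + 2*p))
1/(-21663 + √(24363 + X(-27, 20))) = 1/(-21663 + √(24363 + (-24 + 20)/(2*(-30 - 27)))) = 1/(-21663 + √(24363 + (½)*(-4)/(-57))) = 1/(-21663 + √(24363 + (½)*(-1/57)*(-4))) = 1/(-21663 + √(24363 + 2/57)) = 1/(-21663 + √(1388693/57)) = 1/(-21663 + √79155501/57)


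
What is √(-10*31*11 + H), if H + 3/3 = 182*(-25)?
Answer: I*√7961 ≈ 89.224*I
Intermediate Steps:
H = -4551 (H = -1 + 182*(-25) = -1 - 4550 = -4551)
√(-10*31*11 + H) = √(-10*31*11 - 4551) = √(-310*11 - 4551) = √(-3410 - 4551) = √(-7961) = I*√7961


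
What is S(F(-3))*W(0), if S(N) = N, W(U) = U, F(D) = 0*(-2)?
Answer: 0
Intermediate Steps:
F(D) = 0
S(F(-3))*W(0) = 0*0 = 0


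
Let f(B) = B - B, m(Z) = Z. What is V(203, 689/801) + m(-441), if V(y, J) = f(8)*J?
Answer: -441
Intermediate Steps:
f(B) = 0
V(y, J) = 0 (V(y, J) = 0*J = 0)
V(203, 689/801) + m(-441) = 0 - 441 = -441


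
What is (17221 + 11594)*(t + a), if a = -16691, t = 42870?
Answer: 754347885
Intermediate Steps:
(17221 + 11594)*(t + a) = (17221 + 11594)*(42870 - 16691) = 28815*26179 = 754347885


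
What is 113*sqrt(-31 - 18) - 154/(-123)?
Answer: 154/123 + 791*I ≈ 1.252 + 791.0*I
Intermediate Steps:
113*sqrt(-31 - 18) - 154/(-123) = 113*sqrt(-49) - 154*(-1/123) = 113*(7*I) + 154/123 = 791*I + 154/123 = 154/123 + 791*I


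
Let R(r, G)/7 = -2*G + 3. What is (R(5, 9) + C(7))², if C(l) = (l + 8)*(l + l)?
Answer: 11025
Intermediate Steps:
R(r, G) = 21 - 14*G (R(r, G) = 7*(-2*G + 3) = 7*(3 - 2*G) = 21 - 14*G)
C(l) = 2*l*(8 + l) (C(l) = (8 + l)*(2*l) = 2*l*(8 + l))
(R(5, 9) + C(7))² = ((21 - 14*9) + 2*7*(8 + 7))² = ((21 - 126) + 2*7*15)² = (-105 + 210)² = 105² = 11025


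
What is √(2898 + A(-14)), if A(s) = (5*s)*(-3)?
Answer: 2*√777 ≈ 55.749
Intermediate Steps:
A(s) = -15*s
√(2898 + A(-14)) = √(2898 - 15*(-14)) = √(2898 + 210) = √3108 = 2*√777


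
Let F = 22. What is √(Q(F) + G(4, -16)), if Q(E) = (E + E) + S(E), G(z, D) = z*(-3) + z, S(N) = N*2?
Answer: 4*√5 ≈ 8.9443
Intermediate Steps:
S(N) = 2*N
G(z, D) = -2*z (G(z, D) = -3*z + z = -2*z)
Q(E) = 4*E (Q(E) = (E + E) + 2*E = 2*E + 2*E = 4*E)
√(Q(F) + G(4, -16)) = √(4*22 - 2*4) = √(88 - 8) = √80 = 4*√5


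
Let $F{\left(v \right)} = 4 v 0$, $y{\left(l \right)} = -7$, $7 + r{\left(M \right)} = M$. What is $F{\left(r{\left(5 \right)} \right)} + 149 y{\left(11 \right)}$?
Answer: $-1043$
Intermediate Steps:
$r{\left(M \right)} = -7 + M$
$F{\left(v \right)} = 0$ ($F{\left(v \right)} = 4 \cdot 0 = 0$)
$F{\left(r{\left(5 \right)} \right)} + 149 y{\left(11 \right)} = 0 + 149 \left(-7\right) = 0 - 1043 = -1043$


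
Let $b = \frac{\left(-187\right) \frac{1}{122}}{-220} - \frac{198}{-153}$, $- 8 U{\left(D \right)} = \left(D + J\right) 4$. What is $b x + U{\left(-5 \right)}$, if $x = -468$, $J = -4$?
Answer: $- \frac{3133854}{5185} \approx -604.41$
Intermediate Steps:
$U{\left(D \right)} = 2 - \frac{D}{2}$ ($U{\left(D \right)} = - \frac{\left(D - 4\right) 4}{8} = - \frac{\left(-4 + D\right) 4}{8} = - \frac{-16 + 4 D}{8} = 2 - \frac{D}{2}$)
$b = \frac{53969}{41480}$ ($b = \left(-187\right) \frac{1}{122} \left(- \frac{1}{220}\right) - - \frac{22}{17} = \left(- \frac{187}{122}\right) \left(- \frac{1}{220}\right) + \frac{22}{17} = \frac{17}{2440} + \frac{22}{17} = \frac{53969}{41480} \approx 1.3011$)
$b x + U{\left(-5 \right)} = \frac{53969}{41480} \left(-468\right) + \left(2 - - \frac{5}{2}\right) = - \frac{6314373}{10370} + \left(2 + \frac{5}{2}\right) = - \frac{6314373}{10370} + \frac{9}{2} = - \frac{3133854}{5185}$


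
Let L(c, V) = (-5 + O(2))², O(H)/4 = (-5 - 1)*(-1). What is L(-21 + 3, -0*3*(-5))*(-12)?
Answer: -4332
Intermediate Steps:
O(H) = 24 (O(H) = 4*((-5 - 1)*(-1)) = 4*(-6*(-1)) = 4*6 = 24)
L(c, V) = 361 (L(c, V) = (-5 + 24)² = 19² = 361)
L(-21 + 3, -0*3*(-5))*(-12) = 361*(-12) = -4332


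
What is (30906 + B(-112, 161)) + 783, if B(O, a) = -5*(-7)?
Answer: 31724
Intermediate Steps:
B(O, a) = 35
(30906 + B(-112, 161)) + 783 = (30906 + 35) + 783 = 30941 + 783 = 31724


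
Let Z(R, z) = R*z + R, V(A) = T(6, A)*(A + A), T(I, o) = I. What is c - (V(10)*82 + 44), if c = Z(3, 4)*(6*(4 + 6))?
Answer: -8984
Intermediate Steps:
V(A) = 12*A (V(A) = 6*(A + A) = 6*(2*A) = 12*A)
Z(R, z) = R + R*z
c = 900 (c = (3*(1 + 4))*(6*(4 + 6)) = (3*5)*(6*10) = 15*60 = 900)
c - (V(10)*82 + 44) = 900 - ((12*10)*82 + 44) = 900 - (120*82 + 44) = 900 - (9840 + 44) = 900 - 1*9884 = 900 - 9884 = -8984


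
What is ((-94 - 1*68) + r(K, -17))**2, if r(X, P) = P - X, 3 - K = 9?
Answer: 29929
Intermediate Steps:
K = -6 (K = 3 - 1*9 = 3 - 9 = -6)
((-94 - 1*68) + r(K, -17))**2 = ((-94 - 1*68) + (-17 - 1*(-6)))**2 = ((-94 - 68) + (-17 + 6))**2 = (-162 - 11)**2 = (-173)**2 = 29929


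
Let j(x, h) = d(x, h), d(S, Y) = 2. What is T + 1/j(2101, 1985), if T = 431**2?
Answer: 371523/2 ≈ 1.8576e+5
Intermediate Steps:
j(x, h) = 2
T = 185761
T + 1/j(2101, 1985) = 185761 + 1/2 = 371523/2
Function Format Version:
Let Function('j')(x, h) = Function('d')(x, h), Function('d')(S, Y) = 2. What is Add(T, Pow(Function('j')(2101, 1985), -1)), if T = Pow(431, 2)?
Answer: Rational(371523, 2) ≈ 1.8576e+5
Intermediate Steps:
Function('j')(x, h) = 2
T = 185761
Add(T, Pow(Function('j')(2101, 1985), -1)) = Add(185761, Pow(2, -1)) = Add(185761, Rational(1, 2)) = Rational(371523, 2)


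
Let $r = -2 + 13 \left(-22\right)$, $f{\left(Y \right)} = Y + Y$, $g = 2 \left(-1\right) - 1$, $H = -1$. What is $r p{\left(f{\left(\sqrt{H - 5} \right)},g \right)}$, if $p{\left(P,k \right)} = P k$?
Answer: $1728 i \sqrt{6} \approx 4232.7 i$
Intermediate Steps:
$g = -3$ ($g = -2 - 1 = -3$)
$f{\left(Y \right)} = 2 Y$
$r = -288$ ($r = -2 - 286 = -288$)
$r p{\left(f{\left(\sqrt{H - 5} \right)},g \right)} = - 288 \cdot 2 \sqrt{-1 - 5} \left(-3\right) = - 288 \cdot 2 \sqrt{-6} \left(-3\right) = - 288 \cdot 2 i \sqrt{6} \left(-3\right) = - 288 \left(- 6 i \sqrt{6}\right) = 1728 i \sqrt{6}$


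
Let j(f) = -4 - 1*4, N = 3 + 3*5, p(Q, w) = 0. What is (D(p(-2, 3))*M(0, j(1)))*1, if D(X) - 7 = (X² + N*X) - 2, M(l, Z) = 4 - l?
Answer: 20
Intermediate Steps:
N = 18 (N = 3 + 15 = 18)
j(f) = -8 (j(f) = -4 - 4 = -8)
D(X) = 5 + X² + 18*X (D(X) = 7 + ((X² + 18*X) - 2) = 7 + (-2 + X² + 18*X) = 5 + X² + 18*X)
(D(p(-2, 3))*M(0, j(1)))*1 = ((5 + 0² + 18*0)*(4 - 1*0))*1 = ((5 + 0 + 0)*(4 + 0))*1 = (5*4)*1 = 20*1 = 20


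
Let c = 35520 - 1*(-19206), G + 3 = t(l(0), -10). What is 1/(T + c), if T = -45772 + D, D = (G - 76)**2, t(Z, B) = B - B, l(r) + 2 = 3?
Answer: 1/15195 ≈ 6.5811e-5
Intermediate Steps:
l(r) = 1 (l(r) = -2 + 3 = 1)
t(Z, B) = 0
G = -3 (G = -3 + 0 = -3)
D = 6241 (D = (-3 - 76)**2 = (-79)**2 = 6241)
c = 54726 (c = 35520 + 19206 = 54726)
T = -39531 (T = -45772 + 6241 = -39531)
1/(T + c) = 1/(-39531 + 54726) = 1/15195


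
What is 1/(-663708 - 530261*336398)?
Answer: -1/401648783662 ≈ -2.4897e-12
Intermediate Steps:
1/(-663708 - 530261*336398) = (1/336398)/(-1193969) = -1/1193969*1/336398 = -1/401648783662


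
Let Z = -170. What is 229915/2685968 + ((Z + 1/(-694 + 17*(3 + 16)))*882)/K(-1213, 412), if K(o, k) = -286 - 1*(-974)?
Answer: -1333553689573/6121321072 ≈ -217.85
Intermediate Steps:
K(o, k) = 688 (K(o, k) = -286 + 974 = 688)
229915/2685968 + ((Z + 1/(-694 + 17*(3 + 16)))*882)/K(-1213, 412) = 229915/2685968 + ((-170 + 1/(-694 + 17*(3 + 16)))*882)/688 = 229915*(1/2685968) + ((-170 + 1/(-694 + 17*19))*882)*(1/688) = 229915/2685968 + ((-170 + 1/(-694 + 323))*882)*(1/688) = 229915/2685968 + ((-170 + 1/(-371))*882)*(1/688) = 229915/2685968 + ((-170 - 1/371)*882)*(1/688) = 229915/2685968 - 63071/371*882*(1/688) = 229915/2685968 - 7946946/53*1/688 = 229915/2685968 - 3973473/18232 = -1333553689573/6121321072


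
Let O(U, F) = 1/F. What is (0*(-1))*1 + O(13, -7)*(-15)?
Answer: 15/7 ≈ 2.1429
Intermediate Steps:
(0*(-1))*1 + O(13, -7)*(-15) = (0*(-1))*1 - 15/(-7) = 0*1 - 1/7*(-15) = 0 + 15/7 = 15/7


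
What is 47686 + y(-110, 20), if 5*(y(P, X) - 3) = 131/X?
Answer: 4769031/100 ≈ 47690.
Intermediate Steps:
y(P, X) = 3 + 131/(5*X) (y(P, X) = 3 + (131/X)/5 = 3 + 131/(5*X))
47686 + y(-110, 20) = 47686 + (3 + (131/5)/20) = 47686 + (3 + (131/5)*(1/20)) = 47686 + (3 + 131/100) = 47686 + 431/100 = 4769031/100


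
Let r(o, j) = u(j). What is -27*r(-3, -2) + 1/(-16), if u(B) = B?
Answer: 863/16 ≈ 53.938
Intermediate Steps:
r(o, j) = j
-27*r(-3, -2) + 1/(-16) = -27*(-2) + 1/(-16) = 54 - 1/16 = 863/16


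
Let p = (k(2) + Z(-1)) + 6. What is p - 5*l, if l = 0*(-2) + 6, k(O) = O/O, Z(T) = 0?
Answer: -23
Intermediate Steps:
k(O) = 1
p = 7 (p = (1 + 0) + 6 = 1 + 6 = 7)
l = 6 (l = 0 + 6 = 6)
p - 5*l = 7 - 5*6 = 7 - 30 = -23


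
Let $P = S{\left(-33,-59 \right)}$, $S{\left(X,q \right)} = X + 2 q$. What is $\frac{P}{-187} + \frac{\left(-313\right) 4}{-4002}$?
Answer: $\frac{419213}{374187} \approx 1.1203$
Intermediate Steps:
$P = -151$ ($P = -33 + 2 \left(-59\right) = -33 - 118 = -151$)
$\frac{P}{-187} + \frac{\left(-313\right) 4}{-4002} = - \frac{151}{-187} + \frac{\left(-313\right) 4}{-4002} = \left(-151\right) \left(- \frac{1}{187}\right) - - \frac{626}{2001} = \frac{151}{187} + \frac{626}{2001} = \frac{419213}{374187}$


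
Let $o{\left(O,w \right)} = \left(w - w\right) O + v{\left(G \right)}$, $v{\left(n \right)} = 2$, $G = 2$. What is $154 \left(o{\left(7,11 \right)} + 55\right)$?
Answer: $8778$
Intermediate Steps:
$o{\left(O,w \right)} = 2$ ($o{\left(O,w \right)} = \left(w - w\right) O + 2 = 0 O + 2 = 0 + 2 = 2$)
$154 \left(o{\left(7,11 \right)} + 55\right) = 154 \left(2 + 55\right) = 154 \cdot 57 = 8778$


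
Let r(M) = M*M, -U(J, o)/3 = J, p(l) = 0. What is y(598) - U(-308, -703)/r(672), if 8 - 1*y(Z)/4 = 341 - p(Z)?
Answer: -7160843/5376 ≈ -1332.0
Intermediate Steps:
U(J, o) = -3*J
r(M) = M²
y(Z) = -1332 (y(Z) = 32 - 4*(341 - 1*0) = 32 - 4*(341 + 0) = 32 - 4*341 = 32 - 1364 = -1332)
y(598) - U(-308, -703)/r(672) = -1332 - (-3*(-308))/(672²) = -1332 - 924/451584 = -1332 - 1*11/5376 = -1332 - 11/5376 = -7160843/5376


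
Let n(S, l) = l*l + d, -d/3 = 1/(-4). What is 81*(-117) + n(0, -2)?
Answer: -37889/4 ≈ -9472.3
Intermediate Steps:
d = ¾ (d = -3/(-4) = -3*(-¼) = ¾ ≈ 0.75000)
n(S, l) = ¾ + l² (n(S, l) = l*l + ¾ = l² + ¾ = ¾ + l²)
81*(-117) + n(0, -2) = 81*(-117) + (¾ + (-2)²) = -9477 + (¾ + 4) = -9477 + 19/4 = -37889/4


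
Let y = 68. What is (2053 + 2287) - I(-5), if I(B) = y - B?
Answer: 4267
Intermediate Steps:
I(B) = 68 - B
(2053 + 2287) - I(-5) = (2053 + 2287) - (68 - 1*(-5)) = 4340 - (68 + 5) = 4340 - 1*73 = 4340 - 73 = 4267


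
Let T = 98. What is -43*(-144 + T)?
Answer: 1978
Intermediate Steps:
-43*(-144 + T) = -43*(-144 + 98) = -43*(-46) = 1978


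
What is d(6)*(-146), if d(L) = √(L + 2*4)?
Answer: -146*√14 ≈ -546.28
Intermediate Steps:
d(L) = √(8 + L) (d(L) = √(L + 8) = √(8 + L))
d(6)*(-146) = √(8 + 6)*(-146) = √14*(-146) = -146*√14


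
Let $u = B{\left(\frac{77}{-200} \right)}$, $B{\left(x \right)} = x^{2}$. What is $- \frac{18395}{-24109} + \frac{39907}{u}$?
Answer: $\frac{5497831940565}{20420323} \approx 2.6923 \cdot 10^{5}$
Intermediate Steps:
$u = \frac{5929}{40000}$ ($u = \left(\frac{77}{-200}\right)^{2} = \left(77 \left(- \frac{1}{200}\right)\right)^{2} = \left(- \frac{77}{200}\right)^{2} = \frac{5929}{40000} \approx 0.14823$)
$- \frac{18395}{-24109} + \frac{39907}{u} = - \frac{18395}{-24109} + \frac{39907}{\frac{5929}{40000}} = \left(-18395\right) \left(- \frac{1}{24109}\right) + 39907 \cdot \frac{40000}{5929} = \frac{18395}{24109} + \frac{228040000}{847} = \frac{5497831940565}{20420323}$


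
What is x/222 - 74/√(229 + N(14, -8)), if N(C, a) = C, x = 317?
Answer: 317/222 - 74*√3/27 ≈ -3.3192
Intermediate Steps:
x/222 - 74/√(229 + N(14, -8)) = 317/222 - 74/√(229 + 14) = 317*(1/222) - 74*√3/27 = 317/222 - 74*√3/27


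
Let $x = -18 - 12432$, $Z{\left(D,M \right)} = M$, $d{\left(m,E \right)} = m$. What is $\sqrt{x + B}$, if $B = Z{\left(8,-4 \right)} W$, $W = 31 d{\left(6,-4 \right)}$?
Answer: $3 i \sqrt{1466} \approx 114.87 i$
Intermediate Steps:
$x = -12450$ ($x = -18 - 12432 = -12450$)
$W = 186$ ($W = 31 \cdot 6 = 186$)
$B = -744$ ($B = \left(-4\right) 186 = -744$)
$\sqrt{x + B} = \sqrt{-12450 - 744} = \sqrt{-13194} = 3 i \sqrt{1466}$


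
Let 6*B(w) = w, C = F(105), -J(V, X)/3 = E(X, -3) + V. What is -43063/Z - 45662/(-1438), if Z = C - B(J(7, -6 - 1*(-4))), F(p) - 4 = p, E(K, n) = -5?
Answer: -28450887/79090 ≈ -359.73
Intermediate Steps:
J(V, X) = 15 - 3*V (J(V, X) = -3*(-5 + V) = 15 - 3*V)
F(p) = 4 + p
C = 109 (C = 4 + 105 = 109)
B(w) = w/6
Z = 110 (Z = 109 - (15 - 3*7)/6 = 109 - (15 - 21)/6 = 109 - (-6)/6 = 109 - 1*(-1) = 109 + 1 = 110)
-43063/Z - 45662/(-1438) = -43063/110 - 45662/(-1438) = -43063*1/110 - 45662*(-1/1438) = -43063/110 + 22831/719 = -28450887/79090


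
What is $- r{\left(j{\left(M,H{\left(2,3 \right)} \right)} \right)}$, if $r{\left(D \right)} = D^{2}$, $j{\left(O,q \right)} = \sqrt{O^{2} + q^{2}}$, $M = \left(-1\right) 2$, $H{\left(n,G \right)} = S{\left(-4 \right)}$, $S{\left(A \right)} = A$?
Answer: $-20$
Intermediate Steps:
$H{\left(n,G \right)} = -4$
$M = -2$
$- r{\left(j{\left(M,H{\left(2,3 \right)} \right)} \right)} = - \left(\sqrt{\left(-2\right)^{2} + \left(-4\right)^{2}}\right)^{2} = - \left(\sqrt{4 + 16}\right)^{2} = - \left(\sqrt{20}\right)^{2} = - \left(2 \sqrt{5}\right)^{2} = \left(-1\right) 20 = -20$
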